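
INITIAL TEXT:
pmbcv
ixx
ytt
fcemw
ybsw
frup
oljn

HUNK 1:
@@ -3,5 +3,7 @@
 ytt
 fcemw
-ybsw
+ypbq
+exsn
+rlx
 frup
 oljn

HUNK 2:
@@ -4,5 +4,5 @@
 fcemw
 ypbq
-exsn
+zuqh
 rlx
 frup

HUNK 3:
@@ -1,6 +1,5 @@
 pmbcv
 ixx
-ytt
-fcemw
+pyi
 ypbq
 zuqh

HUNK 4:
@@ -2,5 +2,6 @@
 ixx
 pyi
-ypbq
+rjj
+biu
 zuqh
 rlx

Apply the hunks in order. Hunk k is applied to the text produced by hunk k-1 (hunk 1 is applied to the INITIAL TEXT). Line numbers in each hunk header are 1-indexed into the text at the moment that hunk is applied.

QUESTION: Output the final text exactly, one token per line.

Answer: pmbcv
ixx
pyi
rjj
biu
zuqh
rlx
frup
oljn

Derivation:
Hunk 1: at line 3 remove [ybsw] add [ypbq,exsn,rlx] -> 9 lines: pmbcv ixx ytt fcemw ypbq exsn rlx frup oljn
Hunk 2: at line 4 remove [exsn] add [zuqh] -> 9 lines: pmbcv ixx ytt fcemw ypbq zuqh rlx frup oljn
Hunk 3: at line 1 remove [ytt,fcemw] add [pyi] -> 8 lines: pmbcv ixx pyi ypbq zuqh rlx frup oljn
Hunk 4: at line 2 remove [ypbq] add [rjj,biu] -> 9 lines: pmbcv ixx pyi rjj biu zuqh rlx frup oljn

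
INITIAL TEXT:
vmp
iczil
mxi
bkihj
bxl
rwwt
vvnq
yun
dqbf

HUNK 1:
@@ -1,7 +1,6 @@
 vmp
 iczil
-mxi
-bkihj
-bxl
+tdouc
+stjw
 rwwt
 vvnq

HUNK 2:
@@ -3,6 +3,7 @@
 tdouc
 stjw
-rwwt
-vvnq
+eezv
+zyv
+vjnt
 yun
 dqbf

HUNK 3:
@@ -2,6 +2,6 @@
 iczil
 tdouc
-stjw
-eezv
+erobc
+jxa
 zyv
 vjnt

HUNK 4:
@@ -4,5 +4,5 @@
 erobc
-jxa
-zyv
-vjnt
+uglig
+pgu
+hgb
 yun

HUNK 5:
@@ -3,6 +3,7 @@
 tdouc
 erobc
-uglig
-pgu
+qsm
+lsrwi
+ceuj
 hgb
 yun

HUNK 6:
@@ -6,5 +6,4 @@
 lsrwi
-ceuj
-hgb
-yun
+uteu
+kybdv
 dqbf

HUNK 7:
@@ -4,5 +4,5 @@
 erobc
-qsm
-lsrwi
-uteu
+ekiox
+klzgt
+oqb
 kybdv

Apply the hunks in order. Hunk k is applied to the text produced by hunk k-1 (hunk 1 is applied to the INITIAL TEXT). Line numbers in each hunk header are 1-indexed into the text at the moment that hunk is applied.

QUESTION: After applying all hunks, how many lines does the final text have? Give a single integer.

Hunk 1: at line 1 remove [mxi,bkihj,bxl] add [tdouc,stjw] -> 8 lines: vmp iczil tdouc stjw rwwt vvnq yun dqbf
Hunk 2: at line 3 remove [rwwt,vvnq] add [eezv,zyv,vjnt] -> 9 lines: vmp iczil tdouc stjw eezv zyv vjnt yun dqbf
Hunk 3: at line 2 remove [stjw,eezv] add [erobc,jxa] -> 9 lines: vmp iczil tdouc erobc jxa zyv vjnt yun dqbf
Hunk 4: at line 4 remove [jxa,zyv,vjnt] add [uglig,pgu,hgb] -> 9 lines: vmp iczil tdouc erobc uglig pgu hgb yun dqbf
Hunk 5: at line 3 remove [uglig,pgu] add [qsm,lsrwi,ceuj] -> 10 lines: vmp iczil tdouc erobc qsm lsrwi ceuj hgb yun dqbf
Hunk 6: at line 6 remove [ceuj,hgb,yun] add [uteu,kybdv] -> 9 lines: vmp iczil tdouc erobc qsm lsrwi uteu kybdv dqbf
Hunk 7: at line 4 remove [qsm,lsrwi,uteu] add [ekiox,klzgt,oqb] -> 9 lines: vmp iczil tdouc erobc ekiox klzgt oqb kybdv dqbf
Final line count: 9

Answer: 9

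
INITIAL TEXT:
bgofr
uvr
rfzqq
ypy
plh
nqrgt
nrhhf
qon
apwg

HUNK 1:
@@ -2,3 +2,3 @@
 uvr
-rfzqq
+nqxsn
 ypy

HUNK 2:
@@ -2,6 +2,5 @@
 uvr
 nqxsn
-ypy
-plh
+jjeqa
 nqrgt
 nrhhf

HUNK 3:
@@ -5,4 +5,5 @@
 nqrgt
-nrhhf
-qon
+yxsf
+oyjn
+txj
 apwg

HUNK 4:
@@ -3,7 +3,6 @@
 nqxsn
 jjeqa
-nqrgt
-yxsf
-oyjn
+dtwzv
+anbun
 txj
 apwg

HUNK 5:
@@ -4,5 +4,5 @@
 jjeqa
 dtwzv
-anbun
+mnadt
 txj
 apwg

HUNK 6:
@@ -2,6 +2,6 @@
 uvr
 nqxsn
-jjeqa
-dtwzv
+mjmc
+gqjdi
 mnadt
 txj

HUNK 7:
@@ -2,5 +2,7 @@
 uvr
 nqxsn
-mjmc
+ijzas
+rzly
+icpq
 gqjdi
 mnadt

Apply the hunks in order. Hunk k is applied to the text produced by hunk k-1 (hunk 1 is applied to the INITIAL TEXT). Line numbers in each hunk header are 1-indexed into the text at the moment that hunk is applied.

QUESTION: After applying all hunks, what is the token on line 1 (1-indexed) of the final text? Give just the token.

Answer: bgofr

Derivation:
Hunk 1: at line 2 remove [rfzqq] add [nqxsn] -> 9 lines: bgofr uvr nqxsn ypy plh nqrgt nrhhf qon apwg
Hunk 2: at line 2 remove [ypy,plh] add [jjeqa] -> 8 lines: bgofr uvr nqxsn jjeqa nqrgt nrhhf qon apwg
Hunk 3: at line 5 remove [nrhhf,qon] add [yxsf,oyjn,txj] -> 9 lines: bgofr uvr nqxsn jjeqa nqrgt yxsf oyjn txj apwg
Hunk 4: at line 3 remove [nqrgt,yxsf,oyjn] add [dtwzv,anbun] -> 8 lines: bgofr uvr nqxsn jjeqa dtwzv anbun txj apwg
Hunk 5: at line 4 remove [anbun] add [mnadt] -> 8 lines: bgofr uvr nqxsn jjeqa dtwzv mnadt txj apwg
Hunk 6: at line 2 remove [jjeqa,dtwzv] add [mjmc,gqjdi] -> 8 lines: bgofr uvr nqxsn mjmc gqjdi mnadt txj apwg
Hunk 7: at line 2 remove [mjmc] add [ijzas,rzly,icpq] -> 10 lines: bgofr uvr nqxsn ijzas rzly icpq gqjdi mnadt txj apwg
Final line 1: bgofr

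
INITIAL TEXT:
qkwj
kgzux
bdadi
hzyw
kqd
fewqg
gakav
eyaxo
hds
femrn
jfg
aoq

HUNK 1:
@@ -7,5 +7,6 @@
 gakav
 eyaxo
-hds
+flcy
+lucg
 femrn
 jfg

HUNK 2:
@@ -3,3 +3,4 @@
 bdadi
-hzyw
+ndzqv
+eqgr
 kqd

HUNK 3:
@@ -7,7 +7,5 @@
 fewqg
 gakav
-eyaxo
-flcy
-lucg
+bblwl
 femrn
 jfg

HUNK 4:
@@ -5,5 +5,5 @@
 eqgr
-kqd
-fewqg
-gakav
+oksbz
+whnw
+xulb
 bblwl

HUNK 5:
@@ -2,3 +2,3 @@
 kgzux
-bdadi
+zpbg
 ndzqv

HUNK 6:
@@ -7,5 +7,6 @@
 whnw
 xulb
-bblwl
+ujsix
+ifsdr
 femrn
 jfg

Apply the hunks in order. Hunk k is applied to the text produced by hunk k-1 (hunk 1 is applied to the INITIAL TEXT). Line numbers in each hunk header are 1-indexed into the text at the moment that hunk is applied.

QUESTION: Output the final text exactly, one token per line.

Hunk 1: at line 7 remove [hds] add [flcy,lucg] -> 13 lines: qkwj kgzux bdadi hzyw kqd fewqg gakav eyaxo flcy lucg femrn jfg aoq
Hunk 2: at line 3 remove [hzyw] add [ndzqv,eqgr] -> 14 lines: qkwj kgzux bdadi ndzqv eqgr kqd fewqg gakav eyaxo flcy lucg femrn jfg aoq
Hunk 3: at line 7 remove [eyaxo,flcy,lucg] add [bblwl] -> 12 lines: qkwj kgzux bdadi ndzqv eqgr kqd fewqg gakav bblwl femrn jfg aoq
Hunk 4: at line 5 remove [kqd,fewqg,gakav] add [oksbz,whnw,xulb] -> 12 lines: qkwj kgzux bdadi ndzqv eqgr oksbz whnw xulb bblwl femrn jfg aoq
Hunk 5: at line 2 remove [bdadi] add [zpbg] -> 12 lines: qkwj kgzux zpbg ndzqv eqgr oksbz whnw xulb bblwl femrn jfg aoq
Hunk 6: at line 7 remove [bblwl] add [ujsix,ifsdr] -> 13 lines: qkwj kgzux zpbg ndzqv eqgr oksbz whnw xulb ujsix ifsdr femrn jfg aoq

Answer: qkwj
kgzux
zpbg
ndzqv
eqgr
oksbz
whnw
xulb
ujsix
ifsdr
femrn
jfg
aoq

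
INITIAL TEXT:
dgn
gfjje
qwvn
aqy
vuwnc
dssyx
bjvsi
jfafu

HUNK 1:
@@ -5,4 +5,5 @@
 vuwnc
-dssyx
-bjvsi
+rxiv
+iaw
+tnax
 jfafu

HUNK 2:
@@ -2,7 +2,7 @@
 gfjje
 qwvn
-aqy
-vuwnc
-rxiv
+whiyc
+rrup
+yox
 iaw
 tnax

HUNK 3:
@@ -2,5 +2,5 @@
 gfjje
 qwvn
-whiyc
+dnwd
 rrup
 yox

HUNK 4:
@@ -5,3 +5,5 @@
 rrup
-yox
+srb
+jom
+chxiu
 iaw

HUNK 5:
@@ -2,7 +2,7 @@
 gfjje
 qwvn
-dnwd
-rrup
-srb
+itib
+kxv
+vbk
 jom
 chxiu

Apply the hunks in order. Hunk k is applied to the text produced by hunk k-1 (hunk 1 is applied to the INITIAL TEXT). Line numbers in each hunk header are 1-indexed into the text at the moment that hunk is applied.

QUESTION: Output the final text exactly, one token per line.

Hunk 1: at line 5 remove [dssyx,bjvsi] add [rxiv,iaw,tnax] -> 9 lines: dgn gfjje qwvn aqy vuwnc rxiv iaw tnax jfafu
Hunk 2: at line 2 remove [aqy,vuwnc,rxiv] add [whiyc,rrup,yox] -> 9 lines: dgn gfjje qwvn whiyc rrup yox iaw tnax jfafu
Hunk 3: at line 2 remove [whiyc] add [dnwd] -> 9 lines: dgn gfjje qwvn dnwd rrup yox iaw tnax jfafu
Hunk 4: at line 5 remove [yox] add [srb,jom,chxiu] -> 11 lines: dgn gfjje qwvn dnwd rrup srb jom chxiu iaw tnax jfafu
Hunk 5: at line 2 remove [dnwd,rrup,srb] add [itib,kxv,vbk] -> 11 lines: dgn gfjje qwvn itib kxv vbk jom chxiu iaw tnax jfafu

Answer: dgn
gfjje
qwvn
itib
kxv
vbk
jom
chxiu
iaw
tnax
jfafu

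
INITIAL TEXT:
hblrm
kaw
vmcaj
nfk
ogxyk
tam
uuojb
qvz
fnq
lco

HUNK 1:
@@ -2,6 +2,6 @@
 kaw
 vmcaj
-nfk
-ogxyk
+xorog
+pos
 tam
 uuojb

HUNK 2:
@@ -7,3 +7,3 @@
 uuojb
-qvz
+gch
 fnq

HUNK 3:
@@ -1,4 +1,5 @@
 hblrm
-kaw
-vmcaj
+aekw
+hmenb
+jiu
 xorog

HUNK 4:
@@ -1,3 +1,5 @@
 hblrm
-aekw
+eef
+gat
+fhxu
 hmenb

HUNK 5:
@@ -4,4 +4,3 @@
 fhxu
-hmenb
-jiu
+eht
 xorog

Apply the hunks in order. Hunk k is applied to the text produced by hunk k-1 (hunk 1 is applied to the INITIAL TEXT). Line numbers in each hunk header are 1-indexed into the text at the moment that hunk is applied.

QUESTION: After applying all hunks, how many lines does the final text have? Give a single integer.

Hunk 1: at line 2 remove [nfk,ogxyk] add [xorog,pos] -> 10 lines: hblrm kaw vmcaj xorog pos tam uuojb qvz fnq lco
Hunk 2: at line 7 remove [qvz] add [gch] -> 10 lines: hblrm kaw vmcaj xorog pos tam uuojb gch fnq lco
Hunk 3: at line 1 remove [kaw,vmcaj] add [aekw,hmenb,jiu] -> 11 lines: hblrm aekw hmenb jiu xorog pos tam uuojb gch fnq lco
Hunk 4: at line 1 remove [aekw] add [eef,gat,fhxu] -> 13 lines: hblrm eef gat fhxu hmenb jiu xorog pos tam uuojb gch fnq lco
Hunk 5: at line 4 remove [hmenb,jiu] add [eht] -> 12 lines: hblrm eef gat fhxu eht xorog pos tam uuojb gch fnq lco
Final line count: 12

Answer: 12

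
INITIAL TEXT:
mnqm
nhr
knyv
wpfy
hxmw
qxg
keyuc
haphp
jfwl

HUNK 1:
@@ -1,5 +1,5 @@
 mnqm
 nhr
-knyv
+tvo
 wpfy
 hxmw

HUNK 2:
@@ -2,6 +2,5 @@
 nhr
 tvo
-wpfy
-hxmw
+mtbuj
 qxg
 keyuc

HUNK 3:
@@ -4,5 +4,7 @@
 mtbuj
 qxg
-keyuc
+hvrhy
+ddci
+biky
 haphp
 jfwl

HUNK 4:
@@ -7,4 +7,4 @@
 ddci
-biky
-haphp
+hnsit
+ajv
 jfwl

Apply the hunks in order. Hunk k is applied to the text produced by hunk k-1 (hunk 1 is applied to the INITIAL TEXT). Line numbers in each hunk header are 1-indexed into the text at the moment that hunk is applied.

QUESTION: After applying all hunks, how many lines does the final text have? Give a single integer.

Hunk 1: at line 1 remove [knyv] add [tvo] -> 9 lines: mnqm nhr tvo wpfy hxmw qxg keyuc haphp jfwl
Hunk 2: at line 2 remove [wpfy,hxmw] add [mtbuj] -> 8 lines: mnqm nhr tvo mtbuj qxg keyuc haphp jfwl
Hunk 3: at line 4 remove [keyuc] add [hvrhy,ddci,biky] -> 10 lines: mnqm nhr tvo mtbuj qxg hvrhy ddci biky haphp jfwl
Hunk 4: at line 7 remove [biky,haphp] add [hnsit,ajv] -> 10 lines: mnqm nhr tvo mtbuj qxg hvrhy ddci hnsit ajv jfwl
Final line count: 10

Answer: 10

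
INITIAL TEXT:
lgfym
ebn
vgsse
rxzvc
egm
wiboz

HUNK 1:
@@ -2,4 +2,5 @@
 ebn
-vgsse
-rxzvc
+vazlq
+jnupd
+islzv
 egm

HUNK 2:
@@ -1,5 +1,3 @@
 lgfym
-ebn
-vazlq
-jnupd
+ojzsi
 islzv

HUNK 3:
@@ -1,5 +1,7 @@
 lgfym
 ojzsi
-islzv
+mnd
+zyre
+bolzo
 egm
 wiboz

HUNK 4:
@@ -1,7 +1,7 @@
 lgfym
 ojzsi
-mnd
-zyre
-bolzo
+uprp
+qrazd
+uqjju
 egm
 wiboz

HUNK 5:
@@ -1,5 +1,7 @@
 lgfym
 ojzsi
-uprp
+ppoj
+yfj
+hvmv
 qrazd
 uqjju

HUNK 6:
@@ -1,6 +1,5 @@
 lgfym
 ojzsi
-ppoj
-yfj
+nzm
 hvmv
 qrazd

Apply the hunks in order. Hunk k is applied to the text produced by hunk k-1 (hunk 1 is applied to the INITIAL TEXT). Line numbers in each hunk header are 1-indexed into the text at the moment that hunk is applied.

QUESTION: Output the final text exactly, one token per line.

Hunk 1: at line 2 remove [vgsse,rxzvc] add [vazlq,jnupd,islzv] -> 7 lines: lgfym ebn vazlq jnupd islzv egm wiboz
Hunk 2: at line 1 remove [ebn,vazlq,jnupd] add [ojzsi] -> 5 lines: lgfym ojzsi islzv egm wiboz
Hunk 3: at line 1 remove [islzv] add [mnd,zyre,bolzo] -> 7 lines: lgfym ojzsi mnd zyre bolzo egm wiboz
Hunk 4: at line 1 remove [mnd,zyre,bolzo] add [uprp,qrazd,uqjju] -> 7 lines: lgfym ojzsi uprp qrazd uqjju egm wiboz
Hunk 5: at line 1 remove [uprp] add [ppoj,yfj,hvmv] -> 9 lines: lgfym ojzsi ppoj yfj hvmv qrazd uqjju egm wiboz
Hunk 6: at line 1 remove [ppoj,yfj] add [nzm] -> 8 lines: lgfym ojzsi nzm hvmv qrazd uqjju egm wiboz

Answer: lgfym
ojzsi
nzm
hvmv
qrazd
uqjju
egm
wiboz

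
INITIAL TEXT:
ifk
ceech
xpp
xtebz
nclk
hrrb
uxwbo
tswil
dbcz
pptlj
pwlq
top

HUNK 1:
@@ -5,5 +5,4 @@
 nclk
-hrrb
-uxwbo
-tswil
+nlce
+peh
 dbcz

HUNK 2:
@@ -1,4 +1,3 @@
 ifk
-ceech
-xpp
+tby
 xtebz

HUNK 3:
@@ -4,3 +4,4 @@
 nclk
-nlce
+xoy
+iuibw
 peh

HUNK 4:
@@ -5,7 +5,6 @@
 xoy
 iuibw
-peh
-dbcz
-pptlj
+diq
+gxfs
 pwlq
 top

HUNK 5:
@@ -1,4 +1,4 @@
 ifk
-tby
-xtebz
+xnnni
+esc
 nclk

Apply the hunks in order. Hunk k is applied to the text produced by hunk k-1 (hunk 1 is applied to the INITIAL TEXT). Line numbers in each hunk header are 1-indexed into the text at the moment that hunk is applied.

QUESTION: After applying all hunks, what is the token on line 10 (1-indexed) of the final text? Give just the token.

Hunk 1: at line 5 remove [hrrb,uxwbo,tswil] add [nlce,peh] -> 11 lines: ifk ceech xpp xtebz nclk nlce peh dbcz pptlj pwlq top
Hunk 2: at line 1 remove [ceech,xpp] add [tby] -> 10 lines: ifk tby xtebz nclk nlce peh dbcz pptlj pwlq top
Hunk 3: at line 4 remove [nlce] add [xoy,iuibw] -> 11 lines: ifk tby xtebz nclk xoy iuibw peh dbcz pptlj pwlq top
Hunk 4: at line 5 remove [peh,dbcz,pptlj] add [diq,gxfs] -> 10 lines: ifk tby xtebz nclk xoy iuibw diq gxfs pwlq top
Hunk 5: at line 1 remove [tby,xtebz] add [xnnni,esc] -> 10 lines: ifk xnnni esc nclk xoy iuibw diq gxfs pwlq top
Final line 10: top

Answer: top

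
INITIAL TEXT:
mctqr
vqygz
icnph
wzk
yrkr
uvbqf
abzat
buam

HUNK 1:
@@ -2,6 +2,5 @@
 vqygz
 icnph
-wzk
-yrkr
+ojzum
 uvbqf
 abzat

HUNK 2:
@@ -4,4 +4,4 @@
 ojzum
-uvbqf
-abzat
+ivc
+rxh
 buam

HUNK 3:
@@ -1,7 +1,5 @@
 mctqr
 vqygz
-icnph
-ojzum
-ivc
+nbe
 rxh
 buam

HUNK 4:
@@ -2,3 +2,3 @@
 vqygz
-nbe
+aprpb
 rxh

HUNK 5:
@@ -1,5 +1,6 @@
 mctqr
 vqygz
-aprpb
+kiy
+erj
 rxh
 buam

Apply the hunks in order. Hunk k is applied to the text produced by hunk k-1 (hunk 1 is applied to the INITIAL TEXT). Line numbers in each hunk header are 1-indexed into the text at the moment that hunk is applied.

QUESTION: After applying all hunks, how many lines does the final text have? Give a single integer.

Answer: 6

Derivation:
Hunk 1: at line 2 remove [wzk,yrkr] add [ojzum] -> 7 lines: mctqr vqygz icnph ojzum uvbqf abzat buam
Hunk 2: at line 4 remove [uvbqf,abzat] add [ivc,rxh] -> 7 lines: mctqr vqygz icnph ojzum ivc rxh buam
Hunk 3: at line 1 remove [icnph,ojzum,ivc] add [nbe] -> 5 lines: mctqr vqygz nbe rxh buam
Hunk 4: at line 2 remove [nbe] add [aprpb] -> 5 lines: mctqr vqygz aprpb rxh buam
Hunk 5: at line 1 remove [aprpb] add [kiy,erj] -> 6 lines: mctqr vqygz kiy erj rxh buam
Final line count: 6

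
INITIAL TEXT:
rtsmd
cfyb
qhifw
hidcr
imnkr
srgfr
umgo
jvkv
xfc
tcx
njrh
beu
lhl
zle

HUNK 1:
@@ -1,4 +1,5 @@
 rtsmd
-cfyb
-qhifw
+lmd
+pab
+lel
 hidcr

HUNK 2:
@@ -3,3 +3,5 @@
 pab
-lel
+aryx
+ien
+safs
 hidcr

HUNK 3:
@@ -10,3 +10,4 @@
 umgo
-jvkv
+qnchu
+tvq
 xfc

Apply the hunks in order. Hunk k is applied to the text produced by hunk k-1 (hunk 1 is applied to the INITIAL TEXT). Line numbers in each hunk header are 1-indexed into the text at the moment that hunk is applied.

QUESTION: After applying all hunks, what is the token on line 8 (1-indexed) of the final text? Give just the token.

Hunk 1: at line 1 remove [cfyb,qhifw] add [lmd,pab,lel] -> 15 lines: rtsmd lmd pab lel hidcr imnkr srgfr umgo jvkv xfc tcx njrh beu lhl zle
Hunk 2: at line 3 remove [lel] add [aryx,ien,safs] -> 17 lines: rtsmd lmd pab aryx ien safs hidcr imnkr srgfr umgo jvkv xfc tcx njrh beu lhl zle
Hunk 3: at line 10 remove [jvkv] add [qnchu,tvq] -> 18 lines: rtsmd lmd pab aryx ien safs hidcr imnkr srgfr umgo qnchu tvq xfc tcx njrh beu lhl zle
Final line 8: imnkr

Answer: imnkr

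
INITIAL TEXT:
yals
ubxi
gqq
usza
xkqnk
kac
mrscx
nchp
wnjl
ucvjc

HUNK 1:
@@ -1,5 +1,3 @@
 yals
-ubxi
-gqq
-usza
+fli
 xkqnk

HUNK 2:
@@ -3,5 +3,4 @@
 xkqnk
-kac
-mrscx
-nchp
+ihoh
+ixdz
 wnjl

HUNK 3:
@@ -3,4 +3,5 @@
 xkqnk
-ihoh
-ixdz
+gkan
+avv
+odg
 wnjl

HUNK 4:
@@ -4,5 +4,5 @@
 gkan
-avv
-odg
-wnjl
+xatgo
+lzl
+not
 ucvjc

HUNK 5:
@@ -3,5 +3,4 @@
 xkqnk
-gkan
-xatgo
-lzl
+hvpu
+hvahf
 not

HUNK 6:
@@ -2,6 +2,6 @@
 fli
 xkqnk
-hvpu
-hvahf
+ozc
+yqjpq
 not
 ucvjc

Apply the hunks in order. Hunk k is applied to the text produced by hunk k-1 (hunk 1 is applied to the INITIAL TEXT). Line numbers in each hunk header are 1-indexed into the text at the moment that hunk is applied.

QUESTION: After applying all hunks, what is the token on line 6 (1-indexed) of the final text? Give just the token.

Hunk 1: at line 1 remove [ubxi,gqq,usza] add [fli] -> 8 lines: yals fli xkqnk kac mrscx nchp wnjl ucvjc
Hunk 2: at line 3 remove [kac,mrscx,nchp] add [ihoh,ixdz] -> 7 lines: yals fli xkqnk ihoh ixdz wnjl ucvjc
Hunk 3: at line 3 remove [ihoh,ixdz] add [gkan,avv,odg] -> 8 lines: yals fli xkqnk gkan avv odg wnjl ucvjc
Hunk 4: at line 4 remove [avv,odg,wnjl] add [xatgo,lzl,not] -> 8 lines: yals fli xkqnk gkan xatgo lzl not ucvjc
Hunk 5: at line 3 remove [gkan,xatgo,lzl] add [hvpu,hvahf] -> 7 lines: yals fli xkqnk hvpu hvahf not ucvjc
Hunk 6: at line 2 remove [hvpu,hvahf] add [ozc,yqjpq] -> 7 lines: yals fli xkqnk ozc yqjpq not ucvjc
Final line 6: not

Answer: not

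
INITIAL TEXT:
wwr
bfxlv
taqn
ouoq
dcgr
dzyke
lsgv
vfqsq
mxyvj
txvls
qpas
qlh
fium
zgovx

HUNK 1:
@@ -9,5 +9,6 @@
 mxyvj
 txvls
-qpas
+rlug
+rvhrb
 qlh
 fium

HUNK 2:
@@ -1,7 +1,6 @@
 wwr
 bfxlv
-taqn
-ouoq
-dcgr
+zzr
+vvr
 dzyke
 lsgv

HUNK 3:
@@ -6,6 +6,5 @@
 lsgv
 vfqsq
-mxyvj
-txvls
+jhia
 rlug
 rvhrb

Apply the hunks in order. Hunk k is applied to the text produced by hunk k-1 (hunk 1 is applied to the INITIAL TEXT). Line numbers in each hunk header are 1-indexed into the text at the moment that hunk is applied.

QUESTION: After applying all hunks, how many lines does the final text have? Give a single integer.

Hunk 1: at line 9 remove [qpas] add [rlug,rvhrb] -> 15 lines: wwr bfxlv taqn ouoq dcgr dzyke lsgv vfqsq mxyvj txvls rlug rvhrb qlh fium zgovx
Hunk 2: at line 1 remove [taqn,ouoq,dcgr] add [zzr,vvr] -> 14 lines: wwr bfxlv zzr vvr dzyke lsgv vfqsq mxyvj txvls rlug rvhrb qlh fium zgovx
Hunk 3: at line 6 remove [mxyvj,txvls] add [jhia] -> 13 lines: wwr bfxlv zzr vvr dzyke lsgv vfqsq jhia rlug rvhrb qlh fium zgovx
Final line count: 13

Answer: 13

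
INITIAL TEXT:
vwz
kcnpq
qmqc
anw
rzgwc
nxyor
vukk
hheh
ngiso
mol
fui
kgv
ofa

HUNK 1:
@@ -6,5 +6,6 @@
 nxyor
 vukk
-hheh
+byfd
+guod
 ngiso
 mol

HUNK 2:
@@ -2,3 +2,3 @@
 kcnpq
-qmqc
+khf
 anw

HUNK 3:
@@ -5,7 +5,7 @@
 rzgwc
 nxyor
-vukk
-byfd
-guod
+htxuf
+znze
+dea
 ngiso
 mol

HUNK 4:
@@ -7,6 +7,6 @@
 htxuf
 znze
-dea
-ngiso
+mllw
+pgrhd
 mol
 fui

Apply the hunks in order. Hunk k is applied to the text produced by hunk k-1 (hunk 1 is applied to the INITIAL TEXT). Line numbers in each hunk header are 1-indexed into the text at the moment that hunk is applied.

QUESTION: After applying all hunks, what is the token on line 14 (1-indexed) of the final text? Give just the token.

Hunk 1: at line 6 remove [hheh] add [byfd,guod] -> 14 lines: vwz kcnpq qmqc anw rzgwc nxyor vukk byfd guod ngiso mol fui kgv ofa
Hunk 2: at line 2 remove [qmqc] add [khf] -> 14 lines: vwz kcnpq khf anw rzgwc nxyor vukk byfd guod ngiso mol fui kgv ofa
Hunk 3: at line 5 remove [vukk,byfd,guod] add [htxuf,znze,dea] -> 14 lines: vwz kcnpq khf anw rzgwc nxyor htxuf znze dea ngiso mol fui kgv ofa
Hunk 4: at line 7 remove [dea,ngiso] add [mllw,pgrhd] -> 14 lines: vwz kcnpq khf anw rzgwc nxyor htxuf znze mllw pgrhd mol fui kgv ofa
Final line 14: ofa

Answer: ofa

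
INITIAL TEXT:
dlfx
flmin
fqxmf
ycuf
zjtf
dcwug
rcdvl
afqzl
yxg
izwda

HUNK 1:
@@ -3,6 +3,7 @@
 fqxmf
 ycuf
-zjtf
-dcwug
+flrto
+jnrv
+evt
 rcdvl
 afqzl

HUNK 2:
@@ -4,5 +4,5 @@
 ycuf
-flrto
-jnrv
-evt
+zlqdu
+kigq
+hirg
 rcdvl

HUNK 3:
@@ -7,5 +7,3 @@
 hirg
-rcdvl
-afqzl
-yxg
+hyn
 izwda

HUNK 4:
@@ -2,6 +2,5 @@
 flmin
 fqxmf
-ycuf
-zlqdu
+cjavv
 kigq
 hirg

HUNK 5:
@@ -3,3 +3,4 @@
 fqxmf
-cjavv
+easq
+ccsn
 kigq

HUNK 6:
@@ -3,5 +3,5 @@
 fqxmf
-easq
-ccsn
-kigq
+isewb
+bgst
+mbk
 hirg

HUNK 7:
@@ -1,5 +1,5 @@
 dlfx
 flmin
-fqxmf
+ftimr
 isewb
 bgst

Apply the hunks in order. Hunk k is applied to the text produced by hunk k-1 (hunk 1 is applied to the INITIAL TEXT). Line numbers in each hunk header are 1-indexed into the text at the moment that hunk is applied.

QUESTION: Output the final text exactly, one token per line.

Hunk 1: at line 3 remove [zjtf,dcwug] add [flrto,jnrv,evt] -> 11 lines: dlfx flmin fqxmf ycuf flrto jnrv evt rcdvl afqzl yxg izwda
Hunk 2: at line 4 remove [flrto,jnrv,evt] add [zlqdu,kigq,hirg] -> 11 lines: dlfx flmin fqxmf ycuf zlqdu kigq hirg rcdvl afqzl yxg izwda
Hunk 3: at line 7 remove [rcdvl,afqzl,yxg] add [hyn] -> 9 lines: dlfx flmin fqxmf ycuf zlqdu kigq hirg hyn izwda
Hunk 4: at line 2 remove [ycuf,zlqdu] add [cjavv] -> 8 lines: dlfx flmin fqxmf cjavv kigq hirg hyn izwda
Hunk 5: at line 3 remove [cjavv] add [easq,ccsn] -> 9 lines: dlfx flmin fqxmf easq ccsn kigq hirg hyn izwda
Hunk 6: at line 3 remove [easq,ccsn,kigq] add [isewb,bgst,mbk] -> 9 lines: dlfx flmin fqxmf isewb bgst mbk hirg hyn izwda
Hunk 7: at line 1 remove [fqxmf] add [ftimr] -> 9 lines: dlfx flmin ftimr isewb bgst mbk hirg hyn izwda

Answer: dlfx
flmin
ftimr
isewb
bgst
mbk
hirg
hyn
izwda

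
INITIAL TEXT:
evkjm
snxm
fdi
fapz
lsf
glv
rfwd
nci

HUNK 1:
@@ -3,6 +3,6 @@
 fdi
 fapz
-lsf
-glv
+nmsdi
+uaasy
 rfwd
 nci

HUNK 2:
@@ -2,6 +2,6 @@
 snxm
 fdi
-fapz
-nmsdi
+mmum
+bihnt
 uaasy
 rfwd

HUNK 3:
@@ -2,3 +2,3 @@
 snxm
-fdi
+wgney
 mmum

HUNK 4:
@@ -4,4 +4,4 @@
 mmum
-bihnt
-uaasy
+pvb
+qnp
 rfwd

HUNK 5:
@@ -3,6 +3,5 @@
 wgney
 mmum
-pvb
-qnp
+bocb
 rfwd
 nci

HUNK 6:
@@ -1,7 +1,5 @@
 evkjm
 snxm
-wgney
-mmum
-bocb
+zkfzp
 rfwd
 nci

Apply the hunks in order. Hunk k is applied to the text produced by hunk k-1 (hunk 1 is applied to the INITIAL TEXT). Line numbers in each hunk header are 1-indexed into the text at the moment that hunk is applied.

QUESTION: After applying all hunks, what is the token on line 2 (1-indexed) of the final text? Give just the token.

Answer: snxm

Derivation:
Hunk 1: at line 3 remove [lsf,glv] add [nmsdi,uaasy] -> 8 lines: evkjm snxm fdi fapz nmsdi uaasy rfwd nci
Hunk 2: at line 2 remove [fapz,nmsdi] add [mmum,bihnt] -> 8 lines: evkjm snxm fdi mmum bihnt uaasy rfwd nci
Hunk 3: at line 2 remove [fdi] add [wgney] -> 8 lines: evkjm snxm wgney mmum bihnt uaasy rfwd nci
Hunk 4: at line 4 remove [bihnt,uaasy] add [pvb,qnp] -> 8 lines: evkjm snxm wgney mmum pvb qnp rfwd nci
Hunk 5: at line 3 remove [pvb,qnp] add [bocb] -> 7 lines: evkjm snxm wgney mmum bocb rfwd nci
Hunk 6: at line 1 remove [wgney,mmum,bocb] add [zkfzp] -> 5 lines: evkjm snxm zkfzp rfwd nci
Final line 2: snxm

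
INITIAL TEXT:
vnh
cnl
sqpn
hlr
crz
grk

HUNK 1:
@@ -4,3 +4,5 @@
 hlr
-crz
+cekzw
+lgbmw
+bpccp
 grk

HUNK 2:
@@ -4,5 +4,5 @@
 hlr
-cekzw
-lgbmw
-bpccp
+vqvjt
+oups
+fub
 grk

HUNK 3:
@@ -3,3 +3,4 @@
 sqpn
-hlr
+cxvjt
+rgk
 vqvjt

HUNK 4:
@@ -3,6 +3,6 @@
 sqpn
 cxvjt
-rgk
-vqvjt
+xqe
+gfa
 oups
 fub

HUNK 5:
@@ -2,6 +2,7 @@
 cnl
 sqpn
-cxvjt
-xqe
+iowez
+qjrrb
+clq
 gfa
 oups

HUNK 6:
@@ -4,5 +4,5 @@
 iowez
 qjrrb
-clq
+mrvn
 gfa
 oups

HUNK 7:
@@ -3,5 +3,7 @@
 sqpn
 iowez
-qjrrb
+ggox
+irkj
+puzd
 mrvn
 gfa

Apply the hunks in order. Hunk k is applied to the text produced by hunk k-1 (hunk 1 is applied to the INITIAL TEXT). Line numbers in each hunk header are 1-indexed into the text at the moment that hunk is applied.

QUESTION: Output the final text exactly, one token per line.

Hunk 1: at line 4 remove [crz] add [cekzw,lgbmw,bpccp] -> 8 lines: vnh cnl sqpn hlr cekzw lgbmw bpccp grk
Hunk 2: at line 4 remove [cekzw,lgbmw,bpccp] add [vqvjt,oups,fub] -> 8 lines: vnh cnl sqpn hlr vqvjt oups fub grk
Hunk 3: at line 3 remove [hlr] add [cxvjt,rgk] -> 9 lines: vnh cnl sqpn cxvjt rgk vqvjt oups fub grk
Hunk 4: at line 3 remove [rgk,vqvjt] add [xqe,gfa] -> 9 lines: vnh cnl sqpn cxvjt xqe gfa oups fub grk
Hunk 5: at line 2 remove [cxvjt,xqe] add [iowez,qjrrb,clq] -> 10 lines: vnh cnl sqpn iowez qjrrb clq gfa oups fub grk
Hunk 6: at line 4 remove [clq] add [mrvn] -> 10 lines: vnh cnl sqpn iowez qjrrb mrvn gfa oups fub grk
Hunk 7: at line 3 remove [qjrrb] add [ggox,irkj,puzd] -> 12 lines: vnh cnl sqpn iowez ggox irkj puzd mrvn gfa oups fub grk

Answer: vnh
cnl
sqpn
iowez
ggox
irkj
puzd
mrvn
gfa
oups
fub
grk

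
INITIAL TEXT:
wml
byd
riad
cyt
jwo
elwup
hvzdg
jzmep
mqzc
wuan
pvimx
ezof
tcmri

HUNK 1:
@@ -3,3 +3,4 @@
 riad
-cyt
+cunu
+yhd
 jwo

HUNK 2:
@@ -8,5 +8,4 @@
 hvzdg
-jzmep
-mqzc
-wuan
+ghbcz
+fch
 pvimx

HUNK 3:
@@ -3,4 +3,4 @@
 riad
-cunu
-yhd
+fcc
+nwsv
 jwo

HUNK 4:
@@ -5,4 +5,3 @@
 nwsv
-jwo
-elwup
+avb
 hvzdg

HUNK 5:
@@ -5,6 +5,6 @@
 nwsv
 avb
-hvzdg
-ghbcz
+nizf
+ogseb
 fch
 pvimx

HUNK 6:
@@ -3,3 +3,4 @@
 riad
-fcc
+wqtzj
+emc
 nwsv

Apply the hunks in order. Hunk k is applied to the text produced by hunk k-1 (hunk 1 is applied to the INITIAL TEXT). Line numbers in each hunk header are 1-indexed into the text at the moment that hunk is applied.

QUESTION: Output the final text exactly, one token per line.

Answer: wml
byd
riad
wqtzj
emc
nwsv
avb
nizf
ogseb
fch
pvimx
ezof
tcmri

Derivation:
Hunk 1: at line 3 remove [cyt] add [cunu,yhd] -> 14 lines: wml byd riad cunu yhd jwo elwup hvzdg jzmep mqzc wuan pvimx ezof tcmri
Hunk 2: at line 8 remove [jzmep,mqzc,wuan] add [ghbcz,fch] -> 13 lines: wml byd riad cunu yhd jwo elwup hvzdg ghbcz fch pvimx ezof tcmri
Hunk 3: at line 3 remove [cunu,yhd] add [fcc,nwsv] -> 13 lines: wml byd riad fcc nwsv jwo elwup hvzdg ghbcz fch pvimx ezof tcmri
Hunk 4: at line 5 remove [jwo,elwup] add [avb] -> 12 lines: wml byd riad fcc nwsv avb hvzdg ghbcz fch pvimx ezof tcmri
Hunk 5: at line 5 remove [hvzdg,ghbcz] add [nizf,ogseb] -> 12 lines: wml byd riad fcc nwsv avb nizf ogseb fch pvimx ezof tcmri
Hunk 6: at line 3 remove [fcc] add [wqtzj,emc] -> 13 lines: wml byd riad wqtzj emc nwsv avb nizf ogseb fch pvimx ezof tcmri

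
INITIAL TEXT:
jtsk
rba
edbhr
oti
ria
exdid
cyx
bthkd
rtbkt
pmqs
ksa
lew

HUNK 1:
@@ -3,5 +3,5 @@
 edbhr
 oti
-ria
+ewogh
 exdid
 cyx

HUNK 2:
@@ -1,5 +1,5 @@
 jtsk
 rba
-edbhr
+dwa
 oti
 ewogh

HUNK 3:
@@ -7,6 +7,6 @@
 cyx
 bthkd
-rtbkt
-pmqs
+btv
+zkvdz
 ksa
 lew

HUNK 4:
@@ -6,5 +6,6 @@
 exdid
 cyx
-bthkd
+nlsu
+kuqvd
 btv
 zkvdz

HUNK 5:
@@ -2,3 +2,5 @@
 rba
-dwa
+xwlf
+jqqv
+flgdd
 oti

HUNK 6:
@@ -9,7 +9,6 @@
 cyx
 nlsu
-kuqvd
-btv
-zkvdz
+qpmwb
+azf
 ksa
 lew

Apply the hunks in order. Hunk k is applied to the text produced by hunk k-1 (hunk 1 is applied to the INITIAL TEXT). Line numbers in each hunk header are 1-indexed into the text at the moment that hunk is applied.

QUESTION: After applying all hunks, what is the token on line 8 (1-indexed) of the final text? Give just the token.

Answer: exdid

Derivation:
Hunk 1: at line 3 remove [ria] add [ewogh] -> 12 lines: jtsk rba edbhr oti ewogh exdid cyx bthkd rtbkt pmqs ksa lew
Hunk 2: at line 1 remove [edbhr] add [dwa] -> 12 lines: jtsk rba dwa oti ewogh exdid cyx bthkd rtbkt pmqs ksa lew
Hunk 3: at line 7 remove [rtbkt,pmqs] add [btv,zkvdz] -> 12 lines: jtsk rba dwa oti ewogh exdid cyx bthkd btv zkvdz ksa lew
Hunk 4: at line 6 remove [bthkd] add [nlsu,kuqvd] -> 13 lines: jtsk rba dwa oti ewogh exdid cyx nlsu kuqvd btv zkvdz ksa lew
Hunk 5: at line 2 remove [dwa] add [xwlf,jqqv,flgdd] -> 15 lines: jtsk rba xwlf jqqv flgdd oti ewogh exdid cyx nlsu kuqvd btv zkvdz ksa lew
Hunk 6: at line 9 remove [kuqvd,btv,zkvdz] add [qpmwb,azf] -> 14 lines: jtsk rba xwlf jqqv flgdd oti ewogh exdid cyx nlsu qpmwb azf ksa lew
Final line 8: exdid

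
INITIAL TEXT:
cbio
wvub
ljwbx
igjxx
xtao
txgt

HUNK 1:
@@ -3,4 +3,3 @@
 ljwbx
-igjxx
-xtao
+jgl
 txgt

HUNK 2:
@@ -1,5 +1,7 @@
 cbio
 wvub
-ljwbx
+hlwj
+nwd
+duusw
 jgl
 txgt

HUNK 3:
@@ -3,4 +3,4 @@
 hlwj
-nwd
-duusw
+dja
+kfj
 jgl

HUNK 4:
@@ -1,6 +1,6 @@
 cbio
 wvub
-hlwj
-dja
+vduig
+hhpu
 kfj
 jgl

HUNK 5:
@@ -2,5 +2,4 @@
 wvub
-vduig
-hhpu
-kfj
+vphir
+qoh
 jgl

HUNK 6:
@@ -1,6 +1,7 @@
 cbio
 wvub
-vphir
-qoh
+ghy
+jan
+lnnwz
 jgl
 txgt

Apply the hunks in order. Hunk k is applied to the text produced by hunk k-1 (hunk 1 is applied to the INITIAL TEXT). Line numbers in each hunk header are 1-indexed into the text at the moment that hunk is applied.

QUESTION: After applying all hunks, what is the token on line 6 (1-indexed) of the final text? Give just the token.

Hunk 1: at line 3 remove [igjxx,xtao] add [jgl] -> 5 lines: cbio wvub ljwbx jgl txgt
Hunk 2: at line 1 remove [ljwbx] add [hlwj,nwd,duusw] -> 7 lines: cbio wvub hlwj nwd duusw jgl txgt
Hunk 3: at line 3 remove [nwd,duusw] add [dja,kfj] -> 7 lines: cbio wvub hlwj dja kfj jgl txgt
Hunk 4: at line 1 remove [hlwj,dja] add [vduig,hhpu] -> 7 lines: cbio wvub vduig hhpu kfj jgl txgt
Hunk 5: at line 2 remove [vduig,hhpu,kfj] add [vphir,qoh] -> 6 lines: cbio wvub vphir qoh jgl txgt
Hunk 6: at line 1 remove [vphir,qoh] add [ghy,jan,lnnwz] -> 7 lines: cbio wvub ghy jan lnnwz jgl txgt
Final line 6: jgl

Answer: jgl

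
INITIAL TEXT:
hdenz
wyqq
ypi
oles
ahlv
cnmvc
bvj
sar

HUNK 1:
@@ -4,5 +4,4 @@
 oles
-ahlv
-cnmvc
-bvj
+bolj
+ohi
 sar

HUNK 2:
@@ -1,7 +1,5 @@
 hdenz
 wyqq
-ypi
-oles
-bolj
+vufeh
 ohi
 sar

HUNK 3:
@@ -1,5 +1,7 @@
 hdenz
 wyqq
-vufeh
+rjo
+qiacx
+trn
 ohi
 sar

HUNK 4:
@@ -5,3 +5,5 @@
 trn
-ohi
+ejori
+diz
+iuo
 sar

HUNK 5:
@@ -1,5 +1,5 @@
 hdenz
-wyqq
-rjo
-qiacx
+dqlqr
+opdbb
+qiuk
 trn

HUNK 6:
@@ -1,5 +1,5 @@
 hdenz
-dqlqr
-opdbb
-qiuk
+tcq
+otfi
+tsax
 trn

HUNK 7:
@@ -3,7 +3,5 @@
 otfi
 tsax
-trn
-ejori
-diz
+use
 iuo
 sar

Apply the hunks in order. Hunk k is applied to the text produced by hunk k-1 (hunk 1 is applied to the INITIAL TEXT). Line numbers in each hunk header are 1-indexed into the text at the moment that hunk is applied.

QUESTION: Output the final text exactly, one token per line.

Hunk 1: at line 4 remove [ahlv,cnmvc,bvj] add [bolj,ohi] -> 7 lines: hdenz wyqq ypi oles bolj ohi sar
Hunk 2: at line 1 remove [ypi,oles,bolj] add [vufeh] -> 5 lines: hdenz wyqq vufeh ohi sar
Hunk 3: at line 1 remove [vufeh] add [rjo,qiacx,trn] -> 7 lines: hdenz wyqq rjo qiacx trn ohi sar
Hunk 4: at line 5 remove [ohi] add [ejori,diz,iuo] -> 9 lines: hdenz wyqq rjo qiacx trn ejori diz iuo sar
Hunk 5: at line 1 remove [wyqq,rjo,qiacx] add [dqlqr,opdbb,qiuk] -> 9 lines: hdenz dqlqr opdbb qiuk trn ejori diz iuo sar
Hunk 6: at line 1 remove [dqlqr,opdbb,qiuk] add [tcq,otfi,tsax] -> 9 lines: hdenz tcq otfi tsax trn ejori diz iuo sar
Hunk 7: at line 3 remove [trn,ejori,diz] add [use] -> 7 lines: hdenz tcq otfi tsax use iuo sar

Answer: hdenz
tcq
otfi
tsax
use
iuo
sar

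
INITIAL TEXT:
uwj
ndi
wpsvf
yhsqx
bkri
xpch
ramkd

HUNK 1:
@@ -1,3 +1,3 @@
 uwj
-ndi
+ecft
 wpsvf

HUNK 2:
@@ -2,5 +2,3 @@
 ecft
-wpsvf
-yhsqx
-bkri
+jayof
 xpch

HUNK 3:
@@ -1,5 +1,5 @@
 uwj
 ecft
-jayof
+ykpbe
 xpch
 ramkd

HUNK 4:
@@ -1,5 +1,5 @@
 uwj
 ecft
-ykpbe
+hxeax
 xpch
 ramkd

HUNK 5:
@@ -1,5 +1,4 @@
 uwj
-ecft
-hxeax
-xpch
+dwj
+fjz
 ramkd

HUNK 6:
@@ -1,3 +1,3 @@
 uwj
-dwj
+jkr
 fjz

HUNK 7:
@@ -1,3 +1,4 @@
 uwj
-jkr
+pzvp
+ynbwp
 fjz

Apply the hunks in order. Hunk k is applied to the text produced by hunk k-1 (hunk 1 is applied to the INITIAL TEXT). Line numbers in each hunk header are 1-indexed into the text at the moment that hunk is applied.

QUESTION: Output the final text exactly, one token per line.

Answer: uwj
pzvp
ynbwp
fjz
ramkd

Derivation:
Hunk 1: at line 1 remove [ndi] add [ecft] -> 7 lines: uwj ecft wpsvf yhsqx bkri xpch ramkd
Hunk 2: at line 2 remove [wpsvf,yhsqx,bkri] add [jayof] -> 5 lines: uwj ecft jayof xpch ramkd
Hunk 3: at line 1 remove [jayof] add [ykpbe] -> 5 lines: uwj ecft ykpbe xpch ramkd
Hunk 4: at line 1 remove [ykpbe] add [hxeax] -> 5 lines: uwj ecft hxeax xpch ramkd
Hunk 5: at line 1 remove [ecft,hxeax,xpch] add [dwj,fjz] -> 4 lines: uwj dwj fjz ramkd
Hunk 6: at line 1 remove [dwj] add [jkr] -> 4 lines: uwj jkr fjz ramkd
Hunk 7: at line 1 remove [jkr] add [pzvp,ynbwp] -> 5 lines: uwj pzvp ynbwp fjz ramkd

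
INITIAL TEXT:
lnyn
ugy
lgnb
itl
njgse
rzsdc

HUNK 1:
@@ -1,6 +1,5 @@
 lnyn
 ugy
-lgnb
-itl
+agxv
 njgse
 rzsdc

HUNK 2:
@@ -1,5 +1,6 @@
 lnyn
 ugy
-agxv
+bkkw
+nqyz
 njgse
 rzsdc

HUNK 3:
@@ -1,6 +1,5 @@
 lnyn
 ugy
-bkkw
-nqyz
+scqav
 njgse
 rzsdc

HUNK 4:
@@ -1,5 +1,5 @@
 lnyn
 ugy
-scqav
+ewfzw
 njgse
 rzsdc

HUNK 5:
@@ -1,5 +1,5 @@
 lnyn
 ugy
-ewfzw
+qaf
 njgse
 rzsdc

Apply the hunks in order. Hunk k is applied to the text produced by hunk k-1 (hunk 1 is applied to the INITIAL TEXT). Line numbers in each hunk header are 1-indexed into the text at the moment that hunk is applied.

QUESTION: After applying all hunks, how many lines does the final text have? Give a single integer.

Hunk 1: at line 1 remove [lgnb,itl] add [agxv] -> 5 lines: lnyn ugy agxv njgse rzsdc
Hunk 2: at line 1 remove [agxv] add [bkkw,nqyz] -> 6 lines: lnyn ugy bkkw nqyz njgse rzsdc
Hunk 3: at line 1 remove [bkkw,nqyz] add [scqav] -> 5 lines: lnyn ugy scqav njgse rzsdc
Hunk 4: at line 1 remove [scqav] add [ewfzw] -> 5 lines: lnyn ugy ewfzw njgse rzsdc
Hunk 5: at line 1 remove [ewfzw] add [qaf] -> 5 lines: lnyn ugy qaf njgse rzsdc
Final line count: 5

Answer: 5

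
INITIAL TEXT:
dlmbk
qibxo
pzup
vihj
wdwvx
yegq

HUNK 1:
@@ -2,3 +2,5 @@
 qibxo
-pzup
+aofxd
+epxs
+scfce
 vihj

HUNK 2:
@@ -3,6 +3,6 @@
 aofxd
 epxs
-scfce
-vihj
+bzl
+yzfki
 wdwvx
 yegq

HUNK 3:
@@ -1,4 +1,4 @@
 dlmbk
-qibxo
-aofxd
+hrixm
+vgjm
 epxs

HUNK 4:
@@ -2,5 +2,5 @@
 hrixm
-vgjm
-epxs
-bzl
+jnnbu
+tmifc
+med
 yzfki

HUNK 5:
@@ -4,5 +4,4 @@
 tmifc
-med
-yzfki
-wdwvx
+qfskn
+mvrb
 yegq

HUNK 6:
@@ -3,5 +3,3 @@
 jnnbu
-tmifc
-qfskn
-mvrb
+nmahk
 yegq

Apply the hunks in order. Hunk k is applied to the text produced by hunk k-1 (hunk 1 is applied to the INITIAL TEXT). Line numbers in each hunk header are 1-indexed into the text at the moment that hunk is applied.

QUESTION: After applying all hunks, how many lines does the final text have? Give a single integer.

Hunk 1: at line 2 remove [pzup] add [aofxd,epxs,scfce] -> 8 lines: dlmbk qibxo aofxd epxs scfce vihj wdwvx yegq
Hunk 2: at line 3 remove [scfce,vihj] add [bzl,yzfki] -> 8 lines: dlmbk qibxo aofxd epxs bzl yzfki wdwvx yegq
Hunk 3: at line 1 remove [qibxo,aofxd] add [hrixm,vgjm] -> 8 lines: dlmbk hrixm vgjm epxs bzl yzfki wdwvx yegq
Hunk 4: at line 2 remove [vgjm,epxs,bzl] add [jnnbu,tmifc,med] -> 8 lines: dlmbk hrixm jnnbu tmifc med yzfki wdwvx yegq
Hunk 5: at line 4 remove [med,yzfki,wdwvx] add [qfskn,mvrb] -> 7 lines: dlmbk hrixm jnnbu tmifc qfskn mvrb yegq
Hunk 6: at line 3 remove [tmifc,qfskn,mvrb] add [nmahk] -> 5 lines: dlmbk hrixm jnnbu nmahk yegq
Final line count: 5

Answer: 5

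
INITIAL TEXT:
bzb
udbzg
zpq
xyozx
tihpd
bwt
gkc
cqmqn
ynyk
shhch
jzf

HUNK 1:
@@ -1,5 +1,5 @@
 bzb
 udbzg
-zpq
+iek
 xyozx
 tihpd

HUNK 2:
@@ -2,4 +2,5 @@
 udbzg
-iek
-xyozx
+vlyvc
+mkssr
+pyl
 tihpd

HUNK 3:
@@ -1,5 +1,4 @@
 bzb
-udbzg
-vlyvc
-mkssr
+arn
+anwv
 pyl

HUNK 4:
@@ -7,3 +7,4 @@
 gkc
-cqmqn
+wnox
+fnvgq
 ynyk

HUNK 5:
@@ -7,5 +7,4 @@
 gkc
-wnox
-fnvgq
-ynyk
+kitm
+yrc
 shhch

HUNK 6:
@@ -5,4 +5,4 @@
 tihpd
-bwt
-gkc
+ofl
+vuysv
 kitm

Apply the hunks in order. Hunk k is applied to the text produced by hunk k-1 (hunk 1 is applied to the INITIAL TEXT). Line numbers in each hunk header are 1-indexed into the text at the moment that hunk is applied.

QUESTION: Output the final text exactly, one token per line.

Answer: bzb
arn
anwv
pyl
tihpd
ofl
vuysv
kitm
yrc
shhch
jzf

Derivation:
Hunk 1: at line 1 remove [zpq] add [iek] -> 11 lines: bzb udbzg iek xyozx tihpd bwt gkc cqmqn ynyk shhch jzf
Hunk 2: at line 2 remove [iek,xyozx] add [vlyvc,mkssr,pyl] -> 12 lines: bzb udbzg vlyvc mkssr pyl tihpd bwt gkc cqmqn ynyk shhch jzf
Hunk 3: at line 1 remove [udbzg,vlyvc,mkssr] add [arn,anwv] -> 11 lines: bzb arn anwv pyl tihpd bwt gkc cqmqn ynyk shhch jzf
Hunk 4: at line 7 remove [cqmqn] add [wnox,fnvgq] -> 12 lines: bzb arn anwv pyl tihpd bwt gkc wnox fnvgq ynyk shhch jzf
Hunk 5: at line 7 remove [wnox,fnvgq,ynyk] add [kitm,yrc] -> 11 lines: bzb arn anwv pyl tihpd bwt gkc kitm yrc shhch jzf
Hunk 6: at line 5 remove [bwt,gkc] add [ofl,vuysv] -> 11 lines: bzb arn anwv pyl tihpd ofl vuysv kitm yrc shhch jzf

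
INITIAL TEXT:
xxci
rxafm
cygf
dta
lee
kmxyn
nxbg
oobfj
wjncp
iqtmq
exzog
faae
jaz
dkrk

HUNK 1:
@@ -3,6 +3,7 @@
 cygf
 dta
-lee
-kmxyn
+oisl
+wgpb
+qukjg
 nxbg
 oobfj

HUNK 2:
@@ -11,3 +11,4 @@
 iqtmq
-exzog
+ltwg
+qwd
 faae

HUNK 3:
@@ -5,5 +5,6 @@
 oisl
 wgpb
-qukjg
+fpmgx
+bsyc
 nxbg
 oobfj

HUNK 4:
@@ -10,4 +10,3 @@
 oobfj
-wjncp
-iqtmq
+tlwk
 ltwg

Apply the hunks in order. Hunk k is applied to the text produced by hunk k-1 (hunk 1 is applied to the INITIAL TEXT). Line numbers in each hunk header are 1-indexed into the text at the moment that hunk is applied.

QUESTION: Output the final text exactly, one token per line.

Hunk 1: at line 3 remove [lee,kmxyn] add [oisl,wgpb,qukjg] -> 15 lines: xxci rxafm cygf dta oisl wgpb qukjg nxbg oobfj wjncp iqtmq exzog faae jaz dkrk
Hunk 2: at line 11 remove [exzog] add [ltwg,qwd] -> 16 lines: xxci rxafm cygf dta oisl wgpb qukjg nxbg oobfj wjncp iqtmq ltwg qwd faae jaz dkrk
Hunk 3: at line 5 remove [qukjg] add [fpmgx,bsyc] -> 17 lines: xxci rxafm cygf dta oisl wgpb fpmgx bsyc nxbg oobfj wjncp iqtmq ltwg qwd faae jaz dkrk
Hunk 4: at line 10 remove [wjncp,iqtmq] add [tlwk] -> 16 lines: xxci rxafm cygf dta oisl wgpb fpmgx bsyc nxbg oobfj tlwk ltwg qwd faae jaz dkrk

Answer: xxci
rxafm
cygf
dta
oisl
wgpb
fpmgx
bsyc
nxbg
oobfj
tlwk
ltwg
qwd
faae
jaz
dkrk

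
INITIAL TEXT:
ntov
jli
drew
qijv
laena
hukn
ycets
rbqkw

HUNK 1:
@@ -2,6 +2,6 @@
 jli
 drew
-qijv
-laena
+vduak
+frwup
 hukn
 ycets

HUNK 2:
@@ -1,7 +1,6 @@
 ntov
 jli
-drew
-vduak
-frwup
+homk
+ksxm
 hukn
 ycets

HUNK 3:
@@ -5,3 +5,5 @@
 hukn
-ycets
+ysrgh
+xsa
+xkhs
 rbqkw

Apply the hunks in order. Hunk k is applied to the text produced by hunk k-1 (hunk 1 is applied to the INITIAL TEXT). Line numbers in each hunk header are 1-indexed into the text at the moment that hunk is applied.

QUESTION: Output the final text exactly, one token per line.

Answer: ntov
jli
homk
ksxm
hukn
ysrgh
xsa
xkhs
rbqkw

Derivation:
Hunk 1: at line 2 remove [qijv,laena] add [vduak,frwup] -> 8 lines: ntov jli drew vduak frwup hukn ycets rbqkw
Hunk 2: at line 1 remove [drew,vduak,frwup] add [homk,ksxm] -> 7 lines: ntov jli homk ksxm hukn ycets rbqkw
Hunk 3: at line 5 remove [ycets] add [ysrgh,xsa,xkhs] -> 9 lines: ntov jli homk ksxm hukn ysrgh xsa xkhs rbqkw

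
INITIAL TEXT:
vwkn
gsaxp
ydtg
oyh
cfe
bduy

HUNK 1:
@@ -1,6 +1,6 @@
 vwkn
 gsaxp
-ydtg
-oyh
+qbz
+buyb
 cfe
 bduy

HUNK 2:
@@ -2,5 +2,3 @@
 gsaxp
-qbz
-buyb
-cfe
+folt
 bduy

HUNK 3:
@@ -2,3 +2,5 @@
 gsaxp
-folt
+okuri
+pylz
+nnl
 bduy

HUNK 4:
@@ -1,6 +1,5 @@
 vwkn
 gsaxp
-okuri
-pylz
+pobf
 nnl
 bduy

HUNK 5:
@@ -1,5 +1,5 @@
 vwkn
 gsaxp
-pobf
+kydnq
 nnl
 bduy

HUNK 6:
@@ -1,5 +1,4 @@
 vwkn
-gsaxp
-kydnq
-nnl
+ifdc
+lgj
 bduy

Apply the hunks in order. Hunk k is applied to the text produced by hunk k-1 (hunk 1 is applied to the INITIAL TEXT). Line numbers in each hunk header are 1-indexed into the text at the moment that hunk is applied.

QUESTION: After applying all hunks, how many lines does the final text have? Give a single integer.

Answer: 4

Derivation:
Hunk 1: at line 1 remove [ydtg,oyh] add [qbz,buyb] -> 6 lines: vwkn gsaxp qbz buyb cfe bduy
Hunk 2: at line 2 remove [qbz,buyb,cfe] add [folt] -> 4 lines: vwkn gsaxp folt bduy
Hunk 3: at line 2 remove [folt] add [okuri,pylz,nnl] -> 6 lines: vwkn gsaxp okuri pylz nnl bduy
Hunk 4: at line 1 remove [okuri,pylz] add [pobf] -> 5 lines: vwkn gsaxp pobf nnl bduy
Hunk 5: at line 1 remove [pobf] add [kydnq] -> 5 lines: vwkn gsaxp kydnq nnl bduy
Hunk 6: at line 1 remove [gsaxp,kydnq,nnl] add [ifdc,lgj] -> 4 lines: vwkn ifdc lgj bduy
Final line count: 4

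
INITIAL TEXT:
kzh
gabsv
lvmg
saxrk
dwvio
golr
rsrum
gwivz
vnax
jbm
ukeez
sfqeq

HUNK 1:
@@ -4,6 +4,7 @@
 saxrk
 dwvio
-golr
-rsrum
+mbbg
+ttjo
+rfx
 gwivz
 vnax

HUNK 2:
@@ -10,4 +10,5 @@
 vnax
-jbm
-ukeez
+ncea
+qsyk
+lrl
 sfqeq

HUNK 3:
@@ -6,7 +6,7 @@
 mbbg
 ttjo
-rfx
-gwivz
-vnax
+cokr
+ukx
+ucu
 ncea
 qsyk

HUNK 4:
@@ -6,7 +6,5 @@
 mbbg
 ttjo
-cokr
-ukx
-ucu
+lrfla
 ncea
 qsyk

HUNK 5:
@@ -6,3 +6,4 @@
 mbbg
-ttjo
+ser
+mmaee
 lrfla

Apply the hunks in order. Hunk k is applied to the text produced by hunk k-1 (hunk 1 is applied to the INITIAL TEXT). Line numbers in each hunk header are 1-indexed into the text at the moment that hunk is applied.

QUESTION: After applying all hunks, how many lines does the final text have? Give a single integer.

Answer: 13

Derivation:
Hunk 1: at line 4 remove [golr,rsrum] add [mbbg,ttjo,rfx] -> 13 lines: kzh gabsv lvmg saxrk dwvio mbbg ttjo rfx gwivz vnax jbm ukeez sfqeq
Hunk 2: at line 10 remove [jbm,ukeez] add [ncea,qsyk,lrl] -> 14 lines: kzh gabsv lvmg saxrk dwvio mbbg ttjo rfx gwivz vnax ncea qsyk lrl sfqeq
Hunk 3: at line 6 remove [rfx,gwivz,vnax] add [cokr,ukx,ucu] -> 14 lines: kzh gabsv lvmg saxrk dwvio mbbg ttjo cokr ukx ucu ncea qsyk lrl sfqeq
Hunk 4: at line 6 remove [cokr,ukx,ucu] add [lrfla] -> 12 lines: kzh gabsv lvmg saxrk dwvio mbbg ttjo lrfla ncea qsyk lrl sfqeq
Hunk 5: at line 6 remove [ttjo] add [ser,mmaee] -> 13 lines: kzh gabsv lvmg saxrk dwvio mbbg ser mmaee lrfla ncea qsyk lrl sfqeq
Final line count: 13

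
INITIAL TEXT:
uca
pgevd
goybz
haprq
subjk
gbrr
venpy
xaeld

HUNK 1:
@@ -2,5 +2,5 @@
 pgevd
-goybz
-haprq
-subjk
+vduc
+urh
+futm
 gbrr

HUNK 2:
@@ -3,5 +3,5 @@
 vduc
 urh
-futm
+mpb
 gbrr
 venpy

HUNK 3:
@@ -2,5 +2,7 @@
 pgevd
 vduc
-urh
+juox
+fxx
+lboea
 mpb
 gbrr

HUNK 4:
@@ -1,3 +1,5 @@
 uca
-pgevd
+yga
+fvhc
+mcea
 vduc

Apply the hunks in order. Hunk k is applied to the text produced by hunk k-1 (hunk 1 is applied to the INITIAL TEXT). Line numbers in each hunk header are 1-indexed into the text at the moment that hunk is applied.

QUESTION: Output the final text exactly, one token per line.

Hunk 1: at line 2 remove [goybz,haprq,subjk] add [vduc,urh,futm] -> 8 lines: uca pgevd vduc urh futm gbrr venpy xaeld
Hunk 2: at line 3 remove [futm] add [mpb] -> 8 lines: uca pgevd vduc urh mpb gbrr venpy xaeld
Hunk 3: at line 2 remove [urh] add [juox,fxx,lboea] -> 10 lines: uca pgevd vduc juox fxx lboea mpb gbrr venpy xaeld
Hunk 4: at line 1 remove [pgevd] add [yga,fvhc,mcea] -> 12 lines: uca yga fvhc mcea vduc juox fxx lboea mpb gbrr venpy xaeld

Answer: uca
yga
fvhc
mcea
vduc
juox
fxx
lboea
mpb
gbrr
venpy
xaeld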